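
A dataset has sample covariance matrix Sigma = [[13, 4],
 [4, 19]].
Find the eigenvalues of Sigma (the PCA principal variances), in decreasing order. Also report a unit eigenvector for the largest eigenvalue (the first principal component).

Step 1 — characteristic polynomial of 2×2 Sigma:
  det(Sigma - λI) = λ² - trace · λ + det = 0.
  trace = 13 + 19 = 32, det = 13·19 - (4)² = 231.
Step 2 — discriminant:
  Δ = trace² - 4·det = 1024 - 924 = 100.
Step 3 — eigenvalues:
  λ = (trace ± √Δ)/2 = (32 ± 10)/2,
  λ_1 = 21,  λ_2 = 11.

Step 4 — unit eigenvector for λ_1: solve (Sigma - λ_1 I)v = 0. First row:
  (13 - 21)·v_x + (4)·v_y = 0, i.e. (-8)·v_x + (4)·v_y = 0,
  so v ∝ (b, λ_1 - a) = (4, 8) = u.
  ||u|| = √((4)² + (8)²) = √(80) ≈ 8.9443,
  v_1 = u/||u|| ≈ (0.4472, 0.8944) (||v_1|| = 1).

λ_1 = 21,  λ_2 = 11;  v_1 ≈ (0.4472, 0.8944)


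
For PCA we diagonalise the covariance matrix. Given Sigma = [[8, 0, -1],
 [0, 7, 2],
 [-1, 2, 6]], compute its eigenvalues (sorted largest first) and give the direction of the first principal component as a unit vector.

Step 1 — characteristic polynomial p(λ) = det(λI - Sigma) = λ³ - tr·λ² + c_1·λ - det, where tr = trace, c_1 = sum of the principal 2×2 minors, det = det(Sigma):
  tr = 8 + 7 + 6 = 21,
  c_1 = (8·7 - (0)²) + (8·6 - (-1)²) + (7·6 - (2)²) = 56 + 47 + 38 = 141,
  det = 8·(7·6 - (2)²) - (0)·((0)·6 - (2)·(-1)) + (-1)·((0)·(2) - 7·(-1)) = 8·(38) - (0)·(2) + (-1)·(7) = 297.
  So p(λ) = λ³ - 21λ² + 141λ - 297.
Step 2 — look for an integer root (rational root theorem: any rational root is an integer divisor of 297). Testing λ = 9:
  p(9) = 729 - 1701 + 1269 - 297 = 0  ✓
  Dividing out (λ - 9): p(λ) = (λ - 9)(λ² - 12λ + 33).
Step 3 — remaining eigenvalues from the quadratic λ² - 12λ + 33 = 0:
  Δ = 12² - 4·33 = 144 - 132 = 12,  λ = (12 ± √12)/2 = (12 ± 3.4641)/2 ≈ 7.7321 or 4.2679.
  Sorted: λ_1 = 9,  λ_2 = 7.7321,  λ_3 = 4.2679  (check: sum = 21 = tr ✓).

Step 4 — unit eigenvector for λ_1 = 9: v spans the null space of (Sigma - λ_1 I), whose rows are
  r_1 = (-1, 0, -1),  r_2 = (0, -2, 2),  r_3 = (-1, 2, -3).
  v is orthogonal to every row, so take v ∝ r_1 × r_2 = ((0)·(2) - (-1)·(-2), (-1)·(0) - (-1)·(2), (-1)·(-2) - (0)·(0)) = (-2, 2, 2).
  Rescale (divide by 2; multiply by -1 so the first nonzero entry is positive): u = (1, -1, -1).
  ||u|| = √((1)² + (-1)² + (-1)²) = √(3) ≈ 1.7321,  v_1 = u/||u|| ≈ (0.5774, -0.5774, -0.5774) (||v_1|| = 1).

λ_1 = 9,  λ_2 = 7.7321,  λ_3 = 4.2679;  v_1 ≈ (0.5774, -0.5774, -0.5774)


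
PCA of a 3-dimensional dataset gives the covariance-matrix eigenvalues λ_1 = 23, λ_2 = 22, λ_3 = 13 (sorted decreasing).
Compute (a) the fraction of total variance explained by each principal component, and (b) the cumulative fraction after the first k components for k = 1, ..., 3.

Step 1 — total variance = trace(Sigma) = Σ λ_i = 23 + 22 + 13 = 58.

Step 2 — fraction explained by component i = λ_i / Σ λ:
  PC1: 23/58 = 0.3966
  PC2: 22/58 = 0.3793
  PC3: 13/58 = 0.2241

Step 3 — cumulative fraction after k components = (λ_1 + ... + λ_k) / Σ λ:
  k = 1: 23/58 = 0.3966
  k = 2: (23 + 22)/58 = 45/58 = 0.7759
  k = 3: (23 + 22 + 13)/58 = 58/58 = 1

Summary (fraction, with percent):

explained: PC1 0.3966 (39.66%), PC2 0.3793 (37.93%), PC3 0.2241 (22.41%);  cumulative: 0.3966, 0.7759, 1


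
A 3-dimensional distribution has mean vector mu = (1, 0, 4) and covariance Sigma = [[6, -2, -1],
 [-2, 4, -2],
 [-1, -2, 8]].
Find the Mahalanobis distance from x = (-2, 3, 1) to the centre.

Step 1 — centre the observation: (x - mu) = (-3, 3, -3).

Step 2 — invert Sigma (cofactor / det for 3×3, or solve directly):
  Sigma^{-1} = [[0.2258, 0.1452, 0.0645],
 [0.1452, 0.379, 0.1129],
 [0.0645, 0.1129, 0.1613]].

Step 3 — form the quadratic (x - mu)^T · Sigma^{-1} · (x - mu):
  Sigma^{-1} · (x - mu) = (-0.4355, 0.3629, -0.3387).
  (x - mu)^T · [Sigma^{-1} · (x - mu)] = (-3)·(-0.4355) + (3)·(0.3629) + (-3)·(-0.3387) = 3.4113.

Step 4 — take square root: d = √(3.4113) ≈ 1.847.

d(x, mu) = √(3.4113) ≈ 1.847


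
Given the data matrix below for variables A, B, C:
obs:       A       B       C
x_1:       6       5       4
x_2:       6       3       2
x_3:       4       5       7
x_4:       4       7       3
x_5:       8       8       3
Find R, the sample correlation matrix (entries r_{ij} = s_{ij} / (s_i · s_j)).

Step 1 — column means:
  mean(A) = (6 + 6 + 4 + 4 + 8) / 5 = 28/5 = 5.6
  mean(B) = (5 + 3 + 5 + 7 + 8) / 5 = 28/5 = 5.6
  mean(C) = (4 + 2 + 7 + 3 + 3) / 5 = 19/5 = 3.8

Step 2 — sample variances and covariances s[i,j] = (1/(n-1)) · Σ_k (x_{k,i} - mean_i) · (x_{k,j} - mean_j), with n-1 = 4:
  s[A,A] = ((0.4)·(0.4) + (0.4)·(0.4) + (-1.6)·(-1.6) + (-1.6)·(-1.6) + (2.4)·(2.4)) / 4 = 11.2/4 = 2.8
  s[A,B] = ((0.4)·(-0.6) + (0.4)·(-2.6) + (-1.6)·(-0.6) + (-1.6)·(1.4) + (2.4)·(2.4)) / 4 = 3.2/4 = 0.8
  s[A,C] = ((0.4)·(0.2) + (0.4)·(-1.8) + (-1.6)·(3.2) + (-1.6)·(-0.8) + (2.4)·(-0.8)) / 4 = -6.4/4 = -1.6
  s[B,B] = ((-0.6)·(-0.6) + (-2.6)·(-2.6) + (-0.6)·(-0.6) + (1.4)·(1.4) + (2.4)·(2.4)) / 4 = 15.2/4 = 3.8
  s[B,C] = ((-0.6)·(0.2) + (-2.6)·(-1.8) + (-0.6)·(3.2) + (1.4)·(-0.8) + (2.4)·(-0.8)) / 4 = -0.4/4 = -0.1
  s[C,C] = ((0.2)·(0.2) + (-1.8)·(-1.8) + (3.2)·(3.2) + (-0.8)·(-0.8) + (-0.8)·(-0.8)) / 4 = 14.8/4 = 3.7
  Sample standard deviations s_i = √(s[i,i]):
  s(A) = √(2.8) = 1.6733
  s(B) = √(3.8) = 1.9494
  s(C) = √(3.7) = 1.9235

Step 3 — r_{ij} = s_{ij} / (s_i · s_j):
  r[A,A] = 1 (diagonal).
  r[A,B] = 0.8 / (1.6733 · 1.9494) = 0.8 / 3.2619 = 0.2453
  r[A,C] = -1.6 / (1.6733 · 1.9235) = -1.6 / 3.2187 = -0.4971
  r[B,B] = 1 (diagonal).
  r[B,C] = -0.1 / (1.9494 · 1.9235) = -0.1 / 3.7497 = -0.0267
  r[C,C] = 1 (diagonal).

R is symmetric with unit diagonal. Assembling:

R = [[1, 0.2453, -0.4971],
 [0.2453, 1, -0.0267],
 [-0.4971, -0.0267, 1]]


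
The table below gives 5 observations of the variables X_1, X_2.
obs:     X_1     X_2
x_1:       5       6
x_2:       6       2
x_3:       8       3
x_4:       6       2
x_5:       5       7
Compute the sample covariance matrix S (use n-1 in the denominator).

Step 1 — column means:
  mean(X_1) = (5 + 6 + 8 + 6 + 5) / 5 = 30/5 = 6
  mean(X_2) = (6 + 2 + 3 + 2 + 7) / 5 = 20/5 = 4

Step 2 — sample covariance S[i,j] = (1/(n-1)) · Σ_k (x_{k,i} - mean_i) · (x_{k,j} - mean_j), with n-1 = 4.
  S[X_1,X_1] = ((-1)·(-1) + (0)·(0) + (2)·(2) + (0)·(0) + (-1)·(-1)) / 4 = 6/4 = 1.5
  S[X_1,X_2] = ((-1)·(2) + (0)·(-2) + (2)·(-1) + (0)·(-2) + (-1)·(3)) / 4 = -7/4 = -1.75
  S[X_2,X_2] = ((2)·(2) + (-2)·(-2) + (-1)·(-1) + (-2)·(-2) + (3)·(3)) / 4 = 22/4 = 5.5

S is symmetric (S[j,i] = S[i,j]). Assembling:

S = [[1.5, -1.75],
 [-1.75, 5.5]]


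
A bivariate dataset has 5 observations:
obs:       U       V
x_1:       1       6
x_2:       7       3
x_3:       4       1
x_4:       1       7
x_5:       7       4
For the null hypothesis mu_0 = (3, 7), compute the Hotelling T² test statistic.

Step 1 — sample mean vector:
  mean(U) = (1 + 7 + 4 + 1 + 7) / 5 = 20/5 = 4
  mean(V) = (6 + 3 + 1 + 7 + 4) / 5 = 21/5 = 4.2
  x̄ = (4, 4.2),  deviation x̄ - mu_0 = (4, 4.2) - (3, 7) = (1, -2.8).

Step 2 — sample covariance matrix, S[i,j] = (1/(n-1)) · Σ_k (x_{k,i} - mean_i) · (x_{k,j} - mean_j), divisor n-1 = 4:
  S[U,U] = ((-3)·(-3) + (3)·(3) + (0)·(0) + (-3)·(-3) + (3)·(3)) / 4 = 36/4 = 9
  S[U,V] = ((-3)·(1.8) + (3)·(-1.2) + (0)·(-3.2) + (-3)·(2.8) + (3)·(-0.2)) / 4 = -18/4 = -4.5
  S[V,V] = ((1.8)·(1.8) + (-1.2)·(-1.2) + (-3.2)·(-3.2) + (2.8)·(2.8) + (-0.2)·(-0.2)) / 4 = 22.8/4 = 5.7
  S = [[9, -4.5],
 [-4.5, 5.7]].

Step 3 — invert S. det(S) = 9·5.7 - (-4.5)² = 31.05.
  S^{-1} = (1/det) · [[d, -b], [-b, a]] = [[0.1836, 0.1449],
 [0.1449, 0.2899]].

Step 4 — quadratic form (x̄ - mu_0)^T · S^{-1} · (x̄ - mu_0):
  S^{-1} · (x̄ - mu_0) = (-0.2222, -0.6667),
  (x̄ - mu_0)^T · [...] = (1)·(-0.2222) + (-2.8)·(-0.6667) = 1.6444.

Step 5 — scale by n: T² = 5 · 1.6444 = 8.2222.

T² ≈ 8.2222


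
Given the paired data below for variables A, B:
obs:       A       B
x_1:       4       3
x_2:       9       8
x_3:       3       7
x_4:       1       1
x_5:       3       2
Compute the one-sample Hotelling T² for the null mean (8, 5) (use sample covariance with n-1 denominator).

Step 1 — sample mean vector:
  mean(A) = (4 + 9 + 3 + 1 + 3) / 5 = 20/5 = 4
  mean(B) = (3 + 8 + 7 + 1 + 2) / 5 = 21/5 = 4.2
  x̄ = (4, 4.2),  deviation x̄ - mu_0 = (4, 4.2) - (8, 5) = (-4, -0.8).

Step 2 — sample covariance matrix, S[i,j] = (1/(n-1)) · Σ_k (x_{k,i} - mean_i) · (x_{k,j} - mean_j), divisor n-1 = 4:
  S[A,A] = ((0)·(0) + (5)·(5) + (-1)·(-1) + (-3)·(-3) + (-1)·(-1)) / 4 = 36/4 = 9
  S[A,B] = ((0)·(-1.2) + (5)·(3.8) + (-1)·(2.8) + (-3)·(-3.2) + (-1)·(-2.2)) / 4 = 28/4 = 7
  S[B,B] = ((-1.2)·(-1.2) + (3.8)·(3.8) + (2.8)·(2.8) + (-3.2)·(-3.2) + (-2.2)·(-2.2)) / 4 = 38.8/4 = 9.7
  S = [[9, 7],
 [7, 9.7]].

Step 3 — invert S. det(S) = 9·9.7 - (7)² = 38.3.
  S^{-1} = (1/det) · [[d, -b], [-b, a]] = [[0.2533, -0.1828],
 [-0.1828, 0.235]].

Step 4 — quadratic form (x̄ - mu_0)^T · S^{-1} · (x̄ - mu_0):
  S^{-1} · (x̄ - mu_0) = (-0.8668, 0.5431),
  (x̄ - mu_0)^T · [...] = (-4)·(-0.8668) + (-0.8)·(0.5431) = 3.0329.

Step 5 — scale by n: T² = 5 · 3.0329 = 15.1645.

T² ≈ 15.1645


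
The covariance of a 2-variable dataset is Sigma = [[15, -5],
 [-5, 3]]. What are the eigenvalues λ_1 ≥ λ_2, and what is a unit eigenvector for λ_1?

Step 1 — characteristic polynomial of 2×2 Sigma:
  det(Sigma - λI) = λ² - trace · λ + det = 0.
  trace = 15 + 3 = 18, det = 15·3 - (-5)² = 20.
Step 2 — discriminant:
  Δ = trace² - 4·det = 324 - 80 = 244.
Step 3 — eigenvalues:
  λ = (trace ± √Δ)/2 = (18 ± 15.6205)/2,
  λ_1 = 16.8102,  λ_2 = 1.1898.

Step 4 — unit eigenvector for λ_1: solve (Sigma - λ_1 I)v = 0. First row:
  (15 - 16.8102)·v_x + (-5)·v_y = 0, i.e. (-1.8102)·v_x + (-5)·v_y = 0,
  so v ∝ (b, λ_1 - a) = (-5, 1.8102); multiply by -1 so the first entry is positive: u = (5, -1.8102).
  ||u|| = √((5)² + (-1.8102)²) = √(28.277) ≈ 5.3176,
  v_1 = u/||u|| ≈ (0.9403, -0.3404) (||v_1|| = 1).

λ_1 = 16.8102,  λ_2 = 1.1898;  v_1 ≈ (0.9403, -0.3404)


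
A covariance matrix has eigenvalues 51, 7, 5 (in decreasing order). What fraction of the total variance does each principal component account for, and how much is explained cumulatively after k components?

Step 1 — total variance = trace(Sigma) = Σ λ_i = 51 + 7 + 5 = 63.

Step 2 — fraction explained by component i = λ_i / Σ λ:
  PC1: 51/63 = 0.8095
  PC2: 7/63 = 0.1111
  PC3: 5/63 = 0.0794

Step 3 — cumulative fraction after k components = (λ_1 + ... + λ_k) / Σ λ:
  k = 1: 51/63 = 0.8095
  k = 2: (51 + 7)/63 = 58/63 = 0.9206
  k = 3: (51 + 7 + 5)/63 = 63/63 = 1

Summary (fraction, with percent):

explained: PC1 0.8095 (80.95%), PC2 0.1111 (11.11%), PC3 0.0794 (7.94%);  cumulative: 0.8095, 0.9206, 1


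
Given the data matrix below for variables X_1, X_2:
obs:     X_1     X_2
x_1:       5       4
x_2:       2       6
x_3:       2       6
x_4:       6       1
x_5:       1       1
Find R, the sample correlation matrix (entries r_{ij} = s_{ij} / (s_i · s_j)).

Step 1 — column means:
  mean(X_1) = (5 + 2 + 2 + 6 + 1) / 5 = 16/5 = 3.2
  mean(X_2) = (4 + 6 + 6 + 1 + 1) / 5 = 18/5 = 3.6

Step 2 — sample variances and covariances s[i,j] = (1/(n-1)) · Σ_k (x_{k,i} - mean_i) · (x_{k,j} - mean_j), with n-1 = 4:
  s[X_1,X_1] = ((1.8)·(1.8) + (-1.2)·(-1.2) + (-1.2)·(-1.2) + (2.8)·(2.8) + (-2.2)·(-2.2)) / 4 = 18.8/4 = 4.7
  s[X_1,X_2] = ((1.8)·(0.4) + (-1.2)·(2.4) + (-1.2)·(2.4) + (2.8)·(-2.6) + (-2.2)·(-2.6)) / 4 = -6.6/4 = -1.65
  s[X_2,X_2] = ((0.4)·(0.4) + (2.4)·(2.4) + (2.4)·(2.4) + (-2.6)·(-2.6) + (-2.6)·(-2.6)) / 4 = 25.2/4 = 6.3
  Sample standard deviations s_i = √(s[i,i]):
  s(X_1) = √(4.7) = 2.1679
  s(X_2) = √(6.3) = 2.51

Step 3 — r_{ij} = s_{ij} / (s_i · s_j):
  r[X_1,X_1] = 1 (diagonal).
  r[X_1,X_2] = -1.65 / (2.1679 · 2.51) = -1.65 / 5.4415 = -0.3032
  r[X_2,X_2] = 1 (diagonal).

R is symmetric with unit diagonal. Assembling:

R = [[1, -0.3032],
 [-0.3032, 1]]


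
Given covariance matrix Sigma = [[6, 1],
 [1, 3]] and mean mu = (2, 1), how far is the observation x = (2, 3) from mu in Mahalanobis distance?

Step 1 — centre the observation: (x - mu) = (0, 2).

Step 2 — invert Sigma. det(Sigma) = 6·3 - (1)² = 17.
  Sigma^{-1} = (1/det) · [[d, -b], [-b, a]] = [[0.1765, -0.0588],
 [-0.0588, 0.3529]].

Step 3 — form the quadratic (x - mu)^T · Sigma^{-1} · (x - mu):
  Sigma^{-1} · (x - mu) = (-0.1176, 0.7059).
  (x - mu)^T · [Sigma^{-1} · (x - mu)] = (0)·(-0.1176) + (2)·(0.7059) = 1.4118.

Step 4 — take square root: d = √(1.4118) ≈ 1.1882.

d(x, mu) = √(1.4118) ≈ 1.1882


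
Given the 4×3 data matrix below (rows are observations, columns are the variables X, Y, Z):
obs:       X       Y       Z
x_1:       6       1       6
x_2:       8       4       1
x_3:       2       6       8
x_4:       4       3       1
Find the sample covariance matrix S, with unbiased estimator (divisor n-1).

Step 1 — column means:
  mean(X) = (6 + 8 + 2 + 4) / 4 = 20/4 = 5
  mean(Y) = (1 + 4 + 6 + 3) / 4 = 14/4 = 3.5
  mean(Z) = (6 + 1 + 8 + 1) / 4 = 16/4 = 4

Step 2 — sample covariance S[i,j] = (1/(n-1)) · Σ_k (x_{k,i} - mean_i) · (x_{k,j} - mean_j), with n-1 = 3.
  S[X,X] = ((1)·(1) + (3)·(3) + (-3)·(-3) + (-1)·(-1)) / 3 = 20/3 = 6.6667
  S[X,Y] = ((1)·(-2.5) + (3)·(0.5) + (-3)·(2.5) + (-1)·(-0.5)) / 3 = -8/3 = -2.6667
  S[X,Z] = ((1)·(2) + (3)·(-3) + (-3)·(4) + (-1)·(-3)) / 3 = -16/3 = -5.3333
  S[Y,Y] = ((-2.5)·(-2.5) + (0.5)·(0.5) + (2.5)·(2.5) + (-0.5)·(-0.5)) / 3 = 13/3 = 4.3333
  S[Y,Z] = ((-2.5)·(2) + (0.5)·(-3) + (2.5)·(4) + (-0.5)·(-3)) / 3 = 5/3 = 1.6667
  S[Z,Z] = ((2)·(2) + (-3)·(-3) + (4)·(4) + (-3)·(-3)) / 3 = 38/3 = 12.6667

S is symmetric (S[j,i] = S[i,j]). Assembling:

S = [[6.6667, -2.6667, -5.3333],
 [-2.6667, 4.3333, 1.6667],
 [-5.3333, 1.6667, 12.6667]]


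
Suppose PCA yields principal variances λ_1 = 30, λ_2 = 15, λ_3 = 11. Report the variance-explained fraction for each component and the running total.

Step 1 — total variance = trace(Sigma) = Σ λ_i = 30 + 15 + 11 = 56.

Step 2 — fraction explained by component i = λ_i / Σ λ:
  PC1: 30/56 = 0.5357
  PC2: 15/56 = 0.2679
  PC3: 11/56 = 0.1964

Step 3 — cumulative fraction after k components = (λ_1 + ... + λ_k) / Σ λ:
  k = 1: 30/56 = 0.5357
  k = 2: (30 + 15)/56 = 45/56 = 0.8036
  k = 3: (30 + 15 + 11)/56 = 56/56 = 1

Summary (fraction, with percent):

explained: PC1 0.5357 (53.57%), PC2 0.2679 (26.79%), PC3 0.1964 (19.64%);  cumulative: 0.5357, 0.8036, 1


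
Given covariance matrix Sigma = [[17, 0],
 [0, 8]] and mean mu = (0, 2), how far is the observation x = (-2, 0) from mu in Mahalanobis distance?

Step 1 — centre the observation: (x - mu) = (-2, -2).

Step 2 — invert Sigma. det(Sigma) = 17·8 - (0)² = 136.
  Sigma^{-1} = (1/det) · [[d, -b], [-b, a]] = [[0.0588, 0],
 [0, 0.125]].

Step 3 — form the quadratic (x - mu)^T · Sigma^{-1} · (x - mu):
  Sigma^{-1} · (x - mu) = (-0.1176, -0.25).
  (x - mu)^T · [Sigma^{-1} · (x - mu)] = (-2)·(-0.1176) + (-2)·(-0.25) = 0.7353.

Step 4 — take square root: d = √(0.7353) ≈ 0.8575.

d(x, mu) = √(0.7353) ≈ 0.8575


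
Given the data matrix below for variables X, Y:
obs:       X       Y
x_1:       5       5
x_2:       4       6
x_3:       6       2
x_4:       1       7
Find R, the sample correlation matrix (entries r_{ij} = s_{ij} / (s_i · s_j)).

Step 1 — column means:
  mean(X) = (5 + 4 + 6 + 1) / 4 = 16/4 = 4
  mean(Y) = (5 + 6 + 2 + 7) / 4 = 20/4 = 5

Step 2 — sample variances and covariances s[i,j] = (1/(n-1)) · Σ_k (x_{k,i} - mean_i) · (x_{k,j} - mean_j), with n-1 = 3:
  s[X,X] = ((1)·(1) + (0)·(0) + (2)·(2) + (-3)·(-3)) / 3 = 14/3 = 4.6667
  s[X,Y] = ((1)·(0) + (0)·(1) + (2)·(-3) + (-3)·(2)) / 3 = -12/3 = -4
  s[Y,Y] = ((0)·(0) + (1)·(1) + (-3)·(-3) + (2)·(2)) / 3 = 14/3 = 4.6667
  Sample standard deviations s_i = √(s[i,i]):
  s(X) = √(4.6667) = 2.1602
  s(Y) = √(4.6667) = 2.1602

Step 3 — r_{ij} = s_{ij} / (s_i · s_j):
  r[X,X] = 1 (diagonal).
  r[X,Y] = -4 / (2.1602 · 2.1602) = -4 / 4.6667 = -0.8571
  r[Y,Y] = 1 (diagonal).

R is symmetric with unit diagonal. Assembling:

R = [[1, -0.8571],
 [-0.8571, 1]]


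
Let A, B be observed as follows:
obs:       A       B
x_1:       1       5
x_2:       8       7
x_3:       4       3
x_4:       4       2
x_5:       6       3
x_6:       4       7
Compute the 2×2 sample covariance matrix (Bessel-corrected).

Step 1 — column means:
  mean(A) = (1 + 8 + 4 + 4 + 6 + 4) / 6 = 27/6 = 4.5
  mean(B) = (5 + 7 + 3 + 2 + 3 + 7) / 6 = 27/6 = 4.5

Step 2 — sample covariance S[i,j] = (1/(n-1)) · Σ_k (x_{k,i} - mean_i) · (x_{k,j} - mean_j), with n-1 = 5.
  S[A,A] = ((-3.5)·(-3.5) + (3.5)·(3.5) + (-0.5)·(-0.5) + (-0.5)·(-0.5) + (1.5)·(1.5) + (-0.5)·(-0.5)) / 5 = 27.5/5 = 5.5
  S[A,B] = ((-3.5)·(0.5) + (3.5)·(2.5) + (-0.5)·(-1.5) + (-0.5)·(-2.5) + (1.5)·(-1.5) + (-0.5)·(2.5)) / 5 = 5.5/5 = 1.1
  S[B,B] = ((0.5)·(0.5) + (2.5)·(2.5) + (-1.5)·(-1.5) + (-2.5)·(-2.5) + (-1.5)·(-1.5) + (2.5)·(2.5)) / 5 = 23.5/5 = 4.7

S is symmetric (S[j,i] = S[i,j]). Assembling:

S = [[5.5, 1.1],
 [1.1, 4.7]]


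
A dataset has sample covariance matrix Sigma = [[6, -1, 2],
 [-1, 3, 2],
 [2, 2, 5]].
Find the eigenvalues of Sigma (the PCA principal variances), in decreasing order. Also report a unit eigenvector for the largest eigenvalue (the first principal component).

Step 1 — characteristic polynomial p(λ) = det(λI - Sigma) = λ³ - tr·λ² + c_1·λ - det, where tr = trace, c_1 = sum of the principal 2×2 minors, det = det(Sigma):
  tr = 6 + 3 + 5 = 14,
  c_1 = (6·3 - (-1)²) + (6·5 - (2)²) + (3·5 - (2)²) = 17 + 26 + 11 = 54,
  det = 6·(3·5 - (2)²) - (-1)·((-1)·5 - (2)·(2)) + (2)·((-1)·(2) - 3·(2)) = 6·(11) - (-1)·(-9) + (2)·(-8) = 41.
  So p(λ) = λ³ - 14λ² + 54λ - 41.
Step 2 — look for an integer root (rational root theorem: any rational root is an integer divisor of 41). Testing λ = 1:
  p(1) = 1 - 14 + 54 - 41 = 0  ✓
  Dividing out (λ - 1): p(λ) = (λ - 1)(λ² - 13λ + 41).
Step 3 — remaining eigenvalues from the quadratic λ² - 13λ + 41 = 0:
  Δ = 13² - 4·41 = 169 - 164 = 5,  λ = (13 ± √5)/2 = (13 ± 2.2361)/2 ≈ 7.618 or 5.382.
  Sorted: λ_1 = 7.618,  λ_2 = 5.382,  λ_3 = 1  (check: sum = 14 = tr ✓).

Step 4 — unit eigenvector for λ_1 ≈ 7.618: v spans the null space of (Sigma - λ_1 I), whose rows are
  r_1 = (-1.618, -1, 2),  r_2 = (-1, -4.618, 2),  r_3 = (2, 2, -2.618).
  v is orthogonal to every row, so take v ∝ r_1 × r_2 = ((-1)·(2) - (2)·(-4.618), (2)·(-1) - (-1.618)·(2), (-1.618)·(-4.618) - (-1)·(-1)) ≈ (7.2361, 1.2361, 6.4721).
  Let u = (7.2361, 1.2361, 6.4721).
  ||u|| = √((7.2361)² + (1.2361)² + (6.4721)²) = √(95.7771) ≈ 9.7866,  v_1 = u/||u|| ≈ (0.7394, 0.1263, 0.6613) (||v_1|| = 1).

λ_1 = 7.618,  λ_2 = 5.382,  λ_3 = 1;  v_1 ≈ (0.7394, 0.1263, 0.6613)


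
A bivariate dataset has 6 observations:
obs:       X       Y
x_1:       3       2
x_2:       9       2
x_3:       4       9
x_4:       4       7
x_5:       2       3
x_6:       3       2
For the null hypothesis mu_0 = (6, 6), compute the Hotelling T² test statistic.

Step 1 — sample mean vector:
  mean(X) = (3 + 9 + 4 + 4 + 2 + 3) / 6 = 25/6 = 4.1667
  mean(Y) = (2 + 2 + 9 + 7 + 3 + 2) / 6 = 25/6 = 4.1667
  x̄ = (4.1667, 4.1667),  deviation x̄ - mu_0 = (4.1667, 4.1667) - (6, 6) = (-1.8333, -1.8333).

Step 2 — sample covariance matrix, S[i,j] = (1/(n-1)) · Σ_k (x_{k,i} - mean_i) · (x_{k,j} - mean_j), divisor n-1 = 5:
  S[X,X] = ((-1.1667)·(-1.1667) + (4.8333)·(4.8333) + (-0.1667)·(-0.1667) + (-0.1667)·(-0.1667) + (-2.1667)·(-2.1667) + (-1.1667)·(-1.1667)) / 5 = 30.8333/5 = 6.1667
  S[X,Y] = ((-1.1667)·(-2.1667) + (4.8333)·(-2.1667) + (-0.1667)·(4.8333) + (-0.1667)·(2.8333) + (-2.1667)·(-1.1667) + (-1.1667)·(-2.1667)) / 5 = -4.1667/5 = -0.8333
  S[Y,Y] = ((-2.1667)·(-2.1667) + (-2.1667)·(-2.1667) + (4.8333)·(4.8333) + (2.8333)·(2.8333) + (-1.1667)·(-1.1667) + (-2.1667)·(-2.1667)) / 5 = 46.8333/5 = 9.3667
  S = [[6.1667, -0.8333],
 [-0.8333, 9.3667]].

Step 3 — invert S. det(S) = 6.1667·9.3667 - (-0.8333)² = 57.0667.
  S^{-1} = (1/det) · [[d, -b], [-b, a]] = [[0.1641, 0.0146],
 [0.0146, 0.1081]].

Step 4 — quadratic form (x̄ - mu_0)^T · S^{-1} · (x̄ - mu_0):
  S^{-1} · (x̄ - mu_0) = (-0.3277, -0.2249),
  (x̄ - mu_0)^T · [...] = (-1.8333)·(-0.3277) + (-1.8333)·(-0.2249) = 1.013.

Step 5 — scale by n: T² = 6 · 1.013 = 6.0783.

T² ≈ 6.0783


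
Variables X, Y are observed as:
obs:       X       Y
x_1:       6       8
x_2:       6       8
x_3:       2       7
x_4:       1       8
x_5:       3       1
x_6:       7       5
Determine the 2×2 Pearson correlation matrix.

Step 1 — column means:
  mean(X) = (6 + 6 + 2 + 1 + 3 + 7) / 6 = 25/6 = 4.1667
  mean(Y) = (8 + 8 + 7 + 8 + 1 + 5) / 6 = 37/6 = 6.1667

Step 2 — sample variances and covariances s[i,j] = (1/(n-1)) · Σ_k (x_{k,i} - mean_i) · (x_{k,j} - mean_j), with n-1 = 5:
  s[X,X] = ((1.8333)·(1.8333) + (1.8333)·(1.8333) + (-2.1667)·(-2.1667) + (-3.1667)·(-3.1667) + (-1.1667)·(-1.1667) + (2.8333)·(2.8333)) / 5 = 30.8333/5 = 6.1667
  s[X,Y] = ((1.8333)·(1.8333) + (1.8333)·(1.8333) + (-2.1667)·(0.8333) + (-3.1667)·(1.8333) + (-1.1667)·(-5.1667) + (2.8333)·(-1.1667)) / 5 = 1.8333/5 = 0.3667
  s[Y,Y] = ((1.8333)·(1.8333) + (1.8333)·(1.8333) + (0.8333)·(0.8333) + (1.8333)·(1.8333) + (-5.1667)·(-5.1667) + (-1.1667)·(-1.1667)) / 5 = 38.8333/5 = 7.7667
  Sample standard deviations s_i = √(s[i,i]):
  s(X) = √(6.1667) = 2.4833
  s(Y) = √(7.7667) = 2.7869

Step 3 — r_{ij} = s_{ij} / (s_i · s_j):
  r[X,X] = 1 (diagonal).
  r[X,Y] = 0.3667 / (2.4833 · 2.7869) = 0.3667 / 6.9206 = 0.053
  r[Y,Y] = 1 (diagonal).

R is symmetric with unit diagonal. Assembling:

R = [[1, 0.053],
 [0.053, 1]]


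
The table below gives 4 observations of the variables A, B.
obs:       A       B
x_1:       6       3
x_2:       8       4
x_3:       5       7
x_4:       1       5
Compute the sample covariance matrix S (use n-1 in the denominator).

Step 1 — column means:
  mean(A) = (6 + 8 + 5 + 1) / 4 = 20/4 = 5
  mean(B) = (3 + 4 + 7 + 5) / 4 = 19/4 = 4.75

Step 2 — sample covariance S[i,j] = (1/(n-1)) · Σ_k (x_{k,i} - mean_i) · (x_{k,j} - mean_j), with n-1 = 3.
  S[A,A] = ((1)·(1) + (3)·(3) + (0)·(0) + (-4)·(-4)) / 3 = 26/3 = 8.6667
  S[A,B] = ((1)·(-1.75) + (3)·(-0.75) + (0)·(2.25) + (-4)·(0.25)) / 3 = -5/3 = -1.6667
  S[B,B] = ((-1.75)·(-1.75) + (-0.75)·(-0.75) + (2.25)·(2.25) + (0.25)·(0.25)) / 3 = 8.75/3 = 2.9167

S is symmetric (S[j,i] = S[i,j]). Assembling:

S = [[8.6667, -1.6667],
 [-1.6667, 2.9167]]


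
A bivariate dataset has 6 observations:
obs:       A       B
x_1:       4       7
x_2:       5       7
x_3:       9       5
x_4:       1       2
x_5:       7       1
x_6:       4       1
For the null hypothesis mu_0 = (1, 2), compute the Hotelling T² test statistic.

Step 1 — sample mean vector:
  mean(A) = (4 + 5 + 9 + 1 + 7 + 4) / 6 = 30/6 = 5
  mean(B) = (7 + 7 + 5 + 2 + 1 + 1) / 6 = 23/6 = 3.8333
  x̄ = (5, 3.8333),  deviation x̄ - mu_0 = (5, 3.8333) - (1, 2) = (4, 1.8333).

Step 2 — sample covariance matrix, S[i,j] = (1/(n-1)) · Σ_k (x_{k,i} - mean_i) · (x_{k,j} - mean_j), divisor n-1 = 5:
  S[A,A] = ((-1)·(-1) + (0)·(0) + (4)·(4) + (-4)·(-4) + (2)·(2) + (-1)·(-1)) / 5 = 38/5 = 7.6
  S[A,B] = ((-1)·(3.1667) + (0)·(3.1667) + (4)·(1.1667) + (-4)·(-1.8333) + (2)·(-2.8333) + (-1)·(-2.8333)) / 5 = 6/5 = 1.2
  S[B,B] = ((3.1667)·(3.1667) + (3.1667)·(3.1667) + (1.1667)·(1.1667) + (-1.8333)·(-1.8333) + (-2.8333)·(-2.8333) + (-2.8333)·(-2.8333)) / 5 = 40.8333/5 = 8.1667
  S = [[7.6, 1.2],
 [1.2, 8.1667]].

Step 3 — invert S. det(S) = 7.6·8.1667 - (1.2)² = 60.6267.
  S^{-1} = (1/det) · [[d, -b], [-b, a]] = [[0.1347, -0.0198],
 [-0.0198, 0.1254]].

Step 4 — quadratic form (x̄ - mu_0)^T · S^{-1} · (x̄ - mu_0):
  S^{-1} · (x̄ - mu_0) = (0.5025, 0.1506),
  (x̄ - mu_0)^T · [...] = (4)·(0.5025) + (1.8333)·(0.1506) = 2.2863.

Step 5 — scale by n: T² = 6 · 2.2863 = 13.7178.

T² ≈ 13.7178


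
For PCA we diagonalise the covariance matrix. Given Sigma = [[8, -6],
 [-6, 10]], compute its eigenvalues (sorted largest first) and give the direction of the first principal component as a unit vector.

Step 1 — characteristic polynomial of 2×2 Sigma:
  det(Sigma - λI) = λ² - trace · λ + det = 0.
  trace = 8 + 10 = 18, det = 8·10 - (-6)² = 44.
Step 2 — discriminant:
  Δ = trace² - 4·det = 324 - 176 = 148.
Step 3 — eigenvalues:
  λ = (trace ± √Δ)/2 = (18 ± 12.1655)/2,
  λ_1 = 15.0828,  λ_2 = 2.9172.

Step 4 — unit eigenvector for λ_1: solve (Sigma - λ_1 I)v = 0. First row:
  (8 - 15.0828)·v_x + (-6)·v_y = 0, i.e. (-7.0828)·v_x + (-6)·v_y = 0,
  so v ∝ (b, λ_1 - a) = (-6, 7.0828); multiply by -1 so the first entry is positive: u = (6, -7.0828).
  ||u|| = √((6)² + (-7.0828)²) = √(86.1655) ≈ 9.2825,
  v_1 = u/||u|| ≈ (0.6464, -0.763) (||v_1|| = 1).

λ_1 = 15.0828,  λ_2 = 2.9172;  v_1 ≈ (0.6464, -0.763)


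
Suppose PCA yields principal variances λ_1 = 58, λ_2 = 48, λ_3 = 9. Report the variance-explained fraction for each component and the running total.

Step 1 — total variance = trace(Sigma) = Σ λ_i = 58 + 48 + 9 = 115.

Step 2 — fraction explained by component i = λ_i / Σ λ:
  PC1: 58/115 = 0.5043
  PC2: 48/115 = 0.4174
  PC3: 9/115 = 0.0783

Step 3 — cumulative fraction after k components = (λ_1 + ... + λ_k) / Σ λ:
  k = 1: 58/115 = 0.5043
  k = 2: (58 + 48)/115 = 106/115 = 0.9217
  k = 3: (58 + 48 + 9)/115 = 115/115 = 1

Summary (fraction, with percent):

explained: PC1 0.5043 (50.43%), PC2 0.4174 (41.74%), PC3 0.0783 (7.83%);  cumulative: 0.5043, 0.9217, 1


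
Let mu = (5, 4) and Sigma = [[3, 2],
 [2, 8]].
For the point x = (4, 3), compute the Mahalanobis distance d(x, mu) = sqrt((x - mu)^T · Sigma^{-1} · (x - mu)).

Step 1 — centre the observation: (x - mu) = (-1, -1).

Step 2 — invert Sigma. det(Sigma) = 3·8 - (2)² = 20.
  Sigma^{-1} = (1/det) · [[d, -b], [-b, a]] = [[0.4, -0.1],
 [-0.1, 0.15]].

Step 3 — form the quadratic (x - mu)^T · Sigma^{-1} · (x - mu):
  Sigma^{-1} · (x - mu) = (-0.3, -0.05).
  (x - mu)^T · [Sigma^{-1} · (x - mu)] = (-1)·(-0.3) + (-1)·(-0.05) = 0.35.

Step 4 — take square root: d = √(0.35) ≈ 0.5916.

d(x, mu) = √(0.35) ≈ 0.5916


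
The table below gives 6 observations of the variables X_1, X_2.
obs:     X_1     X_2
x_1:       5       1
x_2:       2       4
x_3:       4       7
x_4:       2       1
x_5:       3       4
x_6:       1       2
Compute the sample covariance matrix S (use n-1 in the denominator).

Step 1 — column means:
  mean(X_1) = (5 + 2 + 4 + 2 + 3 + 1) / 6 = 17/6 = 2.8333
  mean(X_2) = (1 + 4 + 7 + 1 + 4 + 2) / 6 = 19/6 = 3.1667

Step 2 — sample covariance S[i,j] = (1/(n-1)) · Σ_k (x_{k,i} - mean_i) · (x_{k,j} - mean_j), with n-1 = 5.
  S[X_1,X_1] = ((2.1667)·(2.1667) + (-0.8333)·(-0.8333) + (1.1667)·(1.1667) + (-0.8333)·(-0.8333) + (0.1667)·(0.1667) + (-1.8333)·(-1.8333)) / 5 = 10.8333/5 = 2.1667
  S[X_1,X_2] = ((2.1667)·(-2.1667) + (-0.8333)·(0.8333) + (1.1667)·(3.8333) + (-0.8333)·(-2.1667) + (0.1667)·(0.8333) + (-1.8333)·(-1.1667)) / 5 = 3.1667/5 = 0.6333
  S[X_2,X_2] = ((-2.1667)·(-2.1667) + (0.8333)·(0.8333) + (3.8333)·(3.8333) + (-2.1667)·(-2.1667) + (0.8333)·(0.8333) + (-1.1667)·(-1.1667)) / 5 = 26.8333/5 = 5.3667

S is symmetric (S[j,i] = S[i,j]). Assembling:

S = [[2.1667, 0.6333],
 [0.6333, 5.3667]]


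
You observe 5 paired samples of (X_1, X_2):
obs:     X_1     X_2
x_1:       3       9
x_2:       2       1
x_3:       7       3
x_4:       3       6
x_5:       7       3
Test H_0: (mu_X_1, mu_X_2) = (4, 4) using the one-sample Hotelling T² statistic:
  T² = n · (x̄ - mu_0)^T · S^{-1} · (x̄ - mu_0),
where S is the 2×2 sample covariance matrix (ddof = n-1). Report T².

Step 1 — sample mean vector:
  mean(X_1) = (3 + 2 + 7 + 3 + 7) / 5 = 22/5 = 4.4
  mean(X_2) = (9 + 1 + 3 + 6 + 3) / 5 = 22/5 = 4.4
  x̄ = (4.4, 4.4),  deviation x̄ - mu_0 = (4.4, 4.4) - (4, 4) = (0.4, 0.4).

Step 2 — sample covariance matrix, S[i,j] = (1/(n-1)) · Σ_k (x_{k,i} - mean_i) · (x_{k,j} - mean_j), divisor n-1 = 4:
  S[X_1,X_1] = ((-1.4)·(-1.4) + (-2.4)·(-2.4) + (2.6)·(2.6) + (-1.4)·(-1.4) + (2.6)·(2.6)) / 4 = 23.2/4 = 5.8
  S[X_1,X_2] = ((-1.4)·(4.6) + (-2.4)·(-3.4) + (2.6)·(-1.4) + (-1.4)·(1.6) + (2.6)·(-1.4)) / 4 = -7.8/4 = -1.95
  S[X_2,X_2] = ((4.6)·(4.6) + (-3.4)·(-3.4) + (-1.4)·(-1.4) + (1.6)·(1.6) + (-1.4)·(-1.4)) / 4 = 39.2/4 = 9.8
  S = [[5.8, -1.95],
 [-1.95, 9.8]].

Step 3 — invert S. det(S) = 5.8·9.8 - (-1.95)² = 53.0375.
  S^{-1} = (1/det) · [[d, -b], [-b, a]] = [[0.1848, 0.0368],
 [0.0368, 0.1094]].

Step 4 — quadratic form (x̄ - mu_0)^T · S^{-1} · (x̄ - mu_0):
  S^{-1} · (x̄ - mu_0) = (0.0886, 0.0584),
  (x̄ - mu_0)^T · [...] = (0.4)·(0.0886) + (0.4)·(0.0584) = 0.0588.

Step 5 — scale by n: T² = 5 · 0.0588 = 0.2941.

T² ≈ 0.2941


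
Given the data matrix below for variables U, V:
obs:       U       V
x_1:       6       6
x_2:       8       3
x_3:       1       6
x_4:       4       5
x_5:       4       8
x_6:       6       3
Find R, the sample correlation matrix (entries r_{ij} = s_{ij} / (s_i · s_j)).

Step 1 — column means:
  mean(U) = (6 + 8 + 1 + 4 + 4 + 6) / 6 = 29/6 = 4.8333
  mean(V) = (6 + 3 + 6 + 5 + 8 + 3) / 6 = 31/6 = 5.1667

Step 2 — sample variances and covariances s[i,j] = (1/(n-1)) · Σ_k (x_{k,i} - mean_i) · (x_{k,j} - mean_j), with n-1 = 5:
  s[U,U] = ((1.1667)·(1.1667) + (3.1667)·(3.1667) + (-3.8333)·(-3.8333) + (-0.8333)·(-0.8333) + (-0.8333)·(-0.8333) + (1.1667)·(1.1667)) / 5 = 28.8333/5 = 5.7667
  s[U,V] = ((1.1667)·(0.8333) + (3.1667)·(-2.1667) + (-3.8333)·(0.8333) + (-0.8333)·(-0.1667) + (-0.8333)·(2.8333) + (1.1667)·(-2.1667)) / 5 = -13.8333/5 = -2.7667
  s[V,V] = ((0.8333)·(0.8333) + (-2.1667)·(-2.1667) + (0.8333)·(0.8333) + (-0.1667)·(-0.1667) + (2.8333)·(2.8333) + (-2.1667)·(-2.1667)) / 5 = 18.8333/5 = 3.7667
  Sample standard deviations s_i = √(s[i,i]):
  s(U) = √(5.7667) = 2.4014
  s(V) = √(3.7667) = 1.9408

Step 3 — r_{ij} = s_{ij} / (s_i · s_j):
  r[U,U] = 1 (diagonal).
  r[U,V] = -2.7667 / (2.4014 · 1.9408) = -2.7667 / 4.6606 = -0.5936
  r[V,V] = 1 (diagonal).

R is symmetric with unit diagonal. Assembling:

R = [[1, -0.5936],
 [-0.5936, 1]]


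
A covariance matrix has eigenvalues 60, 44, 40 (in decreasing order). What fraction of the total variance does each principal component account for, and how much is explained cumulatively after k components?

Step 1 — total variance = trace(Sigma) = Σ λ_i = 60 + 44 + 40 = 144.

Step 2 — fraction explained by component i = λ_i / Σ λ:
  PC1: 60/144 = 0.4167
  PC2: 44/144 = 0.3056
  PC3: 40/144 = 0.2778

Step 3 — cumulative fraction after k components = (λ_1 + ... + λ_k) / Σ λ:
  k = 1: 60/144 = 0.4167
  k = 2: (60 + 44)/144 = 104/144 = 0.7222
  k = 3: (60 + 44 + 40)/144 = 144/144 = 1

Summary (fraction, with percent):

explained: PC1 0.4167 (41.67%), PC2 0.3056 (30.56%), PC3 0.2778 (27.78%);  cumulative: 0.4167, 0.7222, 1


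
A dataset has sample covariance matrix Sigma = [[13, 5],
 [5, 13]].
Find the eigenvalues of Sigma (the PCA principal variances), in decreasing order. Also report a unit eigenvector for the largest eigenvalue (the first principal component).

Step 1 — characteristic polynomial of 2×2 Sigma:
  det(Sigma - λI) = λ² - trace · λ + det = 0.
  trace = 13 + 13 = 26, det = 13·13 - (5)² = 144.
Step 2 — discriminant:
  Δ = trace² - 4·det = 676 - 576 = 100.
Step 3 — eigenvalues:
  λ = (trace ± √Δ)/2 = (26 ± 10)/2,
  λ_1 = 18,  λ_2 = 8.

Step 4 — unit eigenvector for λ_1: solve (Sigma - λ_1 I)v = 0. First row:
  (13 - 18)·v_x + (5)·v_y = 0, i.e. (-5)·v_x + (5)·v_y = 0,
  so v ∝ (b, λ_1 - a) = (5, 5) = u.
  ||u|| = √((5)² + (5)²) = √(50) ≈ 7.0711,
  v_1 = u/||u|| ≈ (0.7071, 0.7071) (||v_1|| = 1).

λ_1 = 18,  λ_2 = 8;  v_1 ≈ (0.7071, 0.7071)


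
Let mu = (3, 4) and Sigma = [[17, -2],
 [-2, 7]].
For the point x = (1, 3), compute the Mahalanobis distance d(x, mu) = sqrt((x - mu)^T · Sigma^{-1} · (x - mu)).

Step 1 — centre the observation: (x - mu) = (-2, -1).

Step 2 — invert Sigma. det(Sigma) = 17·7 - (-2)² = 115.
  Sigma^{-1} = (1/det) · [[d, -b], [-b, a]] = [[0.0609, 0.0174],
 [0.0174, 0.1478]].

Step 3 — form the quadratic (x - mu)^T · Sigma^{-1} · (x - mu):
  Sigma^{-1} · (x - mu) = (-0.1391, -0.1826).
  (x - mu)^T · [Sigma^{-1} · (x - mu)] = (-2)·(-0.1391) + (-1)·(-0.1826) = 0.4609.

Step 4 — take square root: d = √(0.4609) ≈ 0.6789.

d(x, mu) = √(0.4609) ≈ 0.6789


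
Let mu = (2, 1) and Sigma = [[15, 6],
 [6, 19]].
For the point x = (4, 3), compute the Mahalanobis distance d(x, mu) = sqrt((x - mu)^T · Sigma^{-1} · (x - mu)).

Step 1 — centre the observation: (x - mu) = (2, 2).

Step 2 — invert Sigma. det(Sigma) = 15·19 - (6)² = 249.
  Sigma^{-1} = (1/det) · [[d, -b], [-b, a]] = [[0.0763, -0.0241],
 [-0.0241, 0.0602]].

Step 3 — form the quadratic (x - mu)^T · Sigma^{-1} · (x - mu):
  Sigma^{-1} · (x - mu) = (0.1044, 0.0723).
  (x - mu)^T · [Sigma^{-1} · (x - mu)] = (2)·(0.1044) + (2)·(0.0723) = 0.3534.

Step 4 — take square root: d = √(0.3534) ≈ 0.5945.

d(x, mu) = √(0.3534) ≈ 0.5945


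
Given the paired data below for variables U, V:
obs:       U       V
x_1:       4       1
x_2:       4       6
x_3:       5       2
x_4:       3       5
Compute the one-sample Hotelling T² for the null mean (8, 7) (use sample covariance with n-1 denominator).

Step 1 — sample mean vector:
  mean(U) = (4 + 4 + 5 + 3) / 4 = 16/4 = 4
  mean(V) = (1 + 6 + 2 + 5) / 4 = 14/4 = 3.5
  x̄ = (4, 3.5),  deviation x̄ - mu_0 = (4, 3.5) - (8, 7) = (-4, -3.5).

Step 2 — sample covariance matrix, S[i,j] = (1/(n-1)) · Σ_k (x_{k,i} - mean_i) · (x_{k,j} - mean_j), divisor n-1 = 3:
  S[U,U] = ((0)·(0) + (0)·(0) + (1)·(1) + (-1)·(-1)) / 3 = 2/3 = 0.6667
  S[U,V] = ((0)·(-2.5) + (0)·(2.5) + (1)·(-1.5) + (-1)·(1.5)) / 3 = -3/3 = -1
  S[V,V] = ((-2.5)·(-2.5) + (2.5)·(2.5) + (-1.5)·(-1.5) + (1.5)·(1.5)) / 3 = 17/3 = 5.6667
  S = [[0.6667, -1],
 [-1, 5.6667]].

Step 3 — invert S. det(S) = 0.6667·5.6667 - (-1)² = 2.7778.
  S^{-1} = (1/det) · [[d, -b], [-b, a]] = [[2.04, 0.36],
 [0.36, 0.24]].

Step 4 — quadratic form (x̄ - mu_0)^T · S^{-1} · (x̄ - mu_0):
  S^{-1} · (x̄ - mu_0) = (-9.42, -2.28),
  (x̄ - mu_0)^T · [...] = (-4)·(-9.42) + (-3.5)·(-2.28) = 45.66.

Step 5 — scale by n: T² = 4 · 45.66 = 182.64.

T² ≈ 182.64


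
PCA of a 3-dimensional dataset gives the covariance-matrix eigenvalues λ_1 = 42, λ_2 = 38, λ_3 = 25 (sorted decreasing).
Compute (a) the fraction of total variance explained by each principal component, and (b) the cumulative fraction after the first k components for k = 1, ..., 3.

Step 1 — total variance = trace(Sigma) = Σ λ_i = 42 + 38 + 25 = 105.

Step 2 — fraction explained by component i = λ_i / Σ λ:
  PC1: 42/105 = 0.4
  PC2: 38/105 = 0.3619
  PC3: 25/105 = 0.2381

Step 3 — cumulative fraction after k components = (λ_1 + ... + λ_k) / Σ λ:
  k = 1: 42/105 = 0.4
  k = 2: (42 + 38)/105 = 80/105 = 0.7619
  k = 3: (42 + 38 + 25)/105 = 105/105 = 1

Summary (fraction, with percent):

explained: PC1 0.4 (40%), PC2 0.3619 (36.19%), PC3 0.2381 (23.81%);  cumulative: 0.4, 0.7619, 1


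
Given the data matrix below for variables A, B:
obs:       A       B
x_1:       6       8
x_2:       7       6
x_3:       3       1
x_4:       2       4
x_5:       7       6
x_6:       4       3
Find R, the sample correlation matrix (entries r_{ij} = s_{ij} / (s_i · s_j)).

Step 1 — column means:
  mean(A) = (6 + 7 + 3 + 2 + 7 + 4) / 6 = 29/6 = 4.8333
  mean(B) = (8 + 6 + 1 + 4 + 6 + 3) / 6 = 28/6 = 4.6667

Step 2 — sample variances and covariances s[i,j] = (1/(n-1)) · Σ_k (x_{k,i} - mean_i) · (x_{k,j} - mean_j), with n-1 = 5:
  s[A,A] = ((1.1667)·(1.1667) + (2.1667)·(2.1667) + (-1.8333)·(-1.8333) + (-2.8333)·(-2.8333) + (2.1667)·(2.1667) + (-0.8333)·(-0.8333)) / 5 = 22.8333/5 = 4.5667
  s[A,B] = ((1.1667)·(3.3333) + (2.1667)·(1.3333) + (-1.8333)·(-3.6667) + (-2.8333)·(-0.6667) + (2.1667)·(1.3333) + (-0.8333)·(-1.6667)) / 5 = 19.6667/5 = 3.9333
  s[B,B] = ((3.3333)·(3.3333) + (1.3333)·(1.3333) + (-3.6667)·(-3.6667) + (-0.6667)·(-0.6667) + (1.3333)·(1.3333) + (-1.6667)·(-1.6667)) / 5 = 31.3333/5 = 6.2667
  Sample standard deviations s_i = √(s[i,i]):
  s(A) = √(4.5667) = 2.137
  s(B) = √(6.2667) = 2.5033

Step 3 — r_{ij} = s_{ij} / (s_i · s_j):
  r[A,A] = 1 (diagonal).
  r[A,B] = 3.9333 / (2.137 · 2.5033) = 3.9333 / 5.3496 = 0.7353
  r[B,B] = 1 (diagonal).

R is symmetric with unit diagonal. Assembling:

R = [[1, 0.7353],
 [0.7353, 1]]


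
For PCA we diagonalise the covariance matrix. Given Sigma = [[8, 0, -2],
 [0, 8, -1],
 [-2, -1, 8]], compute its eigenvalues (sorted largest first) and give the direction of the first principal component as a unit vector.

Step 1 — characteristic polynomial p(λ) = det(λI - Sigma) = λ³ - tr·λ² + c_1·λ - det, where tr = trace, c_1 = sum of the principal 2×2 minors, det = det(Sigma):
  tr = 8 + 8 + 8 = 24,
  c_1 = (8·8 - (0)²) + (8·8 - (-2)²) + (8·8 - (-1)²) = 64 + 60 + 63 = 187,
  det = 8·(8·8 - (-1)²) - (0)·((0)·8 - (-1)·(-2)) + (-2)·((0)·(-1) - 8·(-2)) = 8·(63) - (0)·(-2) + (-2)·(16) = 472.
  So p(λ) = λ³ - 24λ² + 187λ - 472.
Step 2 — look for an integer root (rational root theorem: any rational root is an integer divisor of 472). Testing λ = 8:
  p(8) = 512 - 1536 + 1496 - 472 = 0  ✓
  Dividing out (λ - 8): p(λ) = (λ - 8)(λ² - 16λ + 59).
Step 3 — remaining eigenvalues from the quadratic λ² - 16λ + 59 = 0:
  Δ = 16² - 4·59 = 256 - 236 = 20,  λ = (16 ± √20)/2 = (16 ± 4.4721)/2 ≈ 10.2361 or 5.7639.
  Sorted: λ_1 = 10.2361,  λ_2 = 8,  λ_3 = 5.7639  (check: sum = 24 = tr ✓).

Step 4 — unit eigenvector for λ_1 ≈ 10.2361: v spans the null space of (Sigma - λ_1 I), whose rows are
  r_1 = (-2.2361, 0, -2),  r_2 = (0, -2.2361, -1),  r_3 = (-2, -1, -2.2361).
  v is orthogonal to every row, so take v ∝ r_1 × r_2 = ((0)·(-1) - (-2)·(-2.2361), (-2)·(0) - (-2.2361)·(-1), (-2.2361)·(-2.2361) - (0)·(0)) ≈ (-4.4721, -2.2361, 5).
  Rescale (multiply by -1 so the first nonzero entry is positive): u = (4.4721, 2.2361, -5).
  ||u|| = √((4.4721)² + (2.2361)² + (-5)²) = √(50) ≈ 7.0711,  v_1 = u/||u|| ≈ (0.6325, 0.3162, -0.7071) (||v_1|| = 1).

λ_1 = 10.2361,  λ_2 = 8,  λ_3 = 5.7639;  v_1 ≈ (0.6325, 0.3162, -0.7071)


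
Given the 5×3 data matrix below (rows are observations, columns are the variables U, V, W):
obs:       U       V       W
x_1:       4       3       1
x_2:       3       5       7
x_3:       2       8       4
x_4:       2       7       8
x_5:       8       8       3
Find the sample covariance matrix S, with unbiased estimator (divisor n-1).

Step 1 — column means:
  mean(U) = (4 + 3 + 2 + 2 + 8) / 5 = 19/5 = 3.8
  mean(V) = (3 + 5 + 8 + 7 + 8) / 5 = 31/5 = 6.2
  mean(W) = (1 + 7 + 4 + 8 + 3) / 5 = 23/5 = 4.6

Step 2 — sample covariance S[i,j] = (1/(n-1)) · Σ_k (x_{k,i} - mean_i) · (x_{k,j} - mean_j), with n-1 = 4.
  S[U,U] = ((0.2)·(0.2) + (-0.8)·(-0.8) + (-1.8)·(-1.8) + (-1.8)·(-1.8) + (4.2)·(4.2)) / 4 = 24.8/4 = 6.2
  S[U,V] = ((0.2)·(-3.2) + (-0.8)·(-1.2) + (-1.8)·(1.8) + (-1.8)·(0.8) + (4.2)·(1.8)) / 4 = 3.2/4 = 0.8
  S[U,W] = ((0.2)·(-3.6) + (-0.8)·(2.4) + (-1.8)·(-0.6) + (-1.8)·(3.4) + (4.2)·(-1.6)) / 4 = -14.4/4 = -3.6
  S[V,V] = ((-3.2)·(-3.2) + (-1.2)·(-1.2) + (1.8)·(1.8) + (0.8)·(0.8) + (1.8)·(1.8)) / 4 = 18.8/4 = 4.7
  S[V,W] = ((-3.2)·(-3.6) + (-1.2)·(2.4) + (1.8)·(-0.6) + (0.8)·(3.4) + (1.8)·(-1.6)) / 4 = 7.4/4 = 1.85
  S[W,W] = ((-3.6)·(-3.6) + (2.4)·(2.4) + (-0.6)·(-0.6) + (3.4)·(3.4) + (-1.6)·(-1.6)) / 4 = 33.2/4 = 8.3

S is symmetric (S[j,i] = S[i,j]). Assembling:

S = [[6.2, 0.8, -3.6],
 [0.8, 4.7, 1.85],
 [-3.6, 1.85, 8.3]]
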